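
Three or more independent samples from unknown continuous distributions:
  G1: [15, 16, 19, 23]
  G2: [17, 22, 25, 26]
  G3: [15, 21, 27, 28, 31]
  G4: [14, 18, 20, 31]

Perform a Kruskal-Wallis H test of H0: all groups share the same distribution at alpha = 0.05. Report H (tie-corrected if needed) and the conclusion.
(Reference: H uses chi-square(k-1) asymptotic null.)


Step 1: Combine all N = 17 observations and assign midranks.
sorted (value, group, rank): (14,G4,1), (15,G1,2.5), (15,G3,2.5), (16,G1,4), (17,G2,5), (18,G4,6), (19,G1,7), (20,G4,8), (21,G3,9), (22,G2,10), (23,G1,11), (25,G2,12), (26,G2,13), (27,G3,14), (28,G3,15), (31,G3,16.5), (31,G4,16.5)
Step 2: Sum ranks within each group.
R_1 = 24.5 (n_1 = 4)
R_2 = 40 (n_2 = 4)
R_3 = 57 (n_3 = 5)
R_4 = 31.5 (n_4 = 4)
Step 3: H = 12/(N(N+1)) * sum(R_i^2/n_i) - 3(N+1)
     = 12/(17*18) * (24.5^2/4 + 40^2/4 + 57^2/5 + 31.5^2/4) - 3*18
     = 0.039216 * 1447.92 - 54
     = 2.781373.
Step 4: Ties present; correction factor C = 1 - 12/(17^3 - 17) = 0.997549. Corrected H = 2.781373 / 0.997549 = 2.788206.
Step 5: Under H0, H ~ chi^2(3); p-value = 0.425445.
Step 6: alpha = 0.05. fail to reject H0.

H = 2.7882, df = 3, p = 0.425445, fail to reject H0.


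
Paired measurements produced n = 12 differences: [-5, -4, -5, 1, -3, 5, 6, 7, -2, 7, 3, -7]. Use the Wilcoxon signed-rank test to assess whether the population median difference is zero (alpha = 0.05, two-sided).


Step 1: Drop any zero differences (none here) and take |d_i|.
|d| = [5, 4, 5, 1, 3, 5, 6, 7, 2, 7, 3, 7]
Step 2: Midrank |d_i| (ties get averaged ranks).
ranks: |5|->7, |4|->5, |5|->7, |1|->1, |3|->3.5, |5|->7, |6|->9, |7|->11, |2|->2, |7|->11, |3|->3.5, |7|->11
Step 3: Attach original signs; sum ranks with positive sign and with negative sign.
W+ = 1 + 7 + 9 + 11 + 11 + 3.5 = 42.5
W- = 7 + 5 + 7 + 3.5 + 2 + 11 = 35.5
(Check: W+ + W- = 78 should equal n(n+1)/2 = 78.)
Step 4: Test statistic W = min(W+, W-) = 35.5.
Step 5: Ties in |d|, so use the tie-corrected normal approximation.
        E[W] = n(n+1)/4 = 12*13/4 = 39.
        Tie groups: |d|=3 (t=2), |d|=5 (t=3), |d|=7 (t=3); sum(t^3 - t) = 54.
        Var[W] = n(n+1)(2n+1)/24 - sum(t^3-t)/48 = 3900/24 - 54/48 = 161.375.
        z = (W - E[W]) / sqrt(Var[W]) = (35.5 - 39) / 12.7033 = -0.2755.
        Two-sided p = 2*Phi(z) = 0.782918.
Step 6: alpha = 0.05. fail to reject H0.

W+ = 42.5, W- = 35.5, W = min = 35.5, p = 0.782918, fail to reject H0.


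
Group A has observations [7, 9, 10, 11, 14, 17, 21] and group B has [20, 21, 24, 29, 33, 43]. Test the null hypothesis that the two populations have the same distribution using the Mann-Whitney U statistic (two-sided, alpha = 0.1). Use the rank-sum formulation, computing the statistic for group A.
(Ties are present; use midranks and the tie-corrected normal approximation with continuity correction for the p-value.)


Step 1: Combine and sort all 13 observations; assign midranks.
sorted (value, group): (7,X), (9,X), (10,X), (11,X), (14,X), (17,X), (20,Y), (21,X), (21,Y), (24,Y), (29,Y), (33,Y), (43,Y)
ranks: 7->1, 9->2, 10->3, 11->4, 14->5, 17->6, 20->7, 21->8.5, 21->8.5, 24->10, 29->11, 33->12, 43->13
Step 2: Rank sum for X: R1 = 1 + 2 + 3 + 4 + 5 + 6 + 8.5 = 29.5.
Step 3: U_X = R1 - n1(n1+1)/2 = 29.5 - 7*8/2 = 29.5 - 28 = 1.5.
       U_Y = n1*n2 - U_X = 42 - 1.5 = 40.5.
Step 4: Ties are present, so use the tie-corrected normal approximation (with continuity correction) for the p-value.
Step 5: p-value = 0.006567; compare to alpha = 0.1. reject H0.

U_X = 1.5, p = 0.006567, reject H0 at alpha = 0.1.


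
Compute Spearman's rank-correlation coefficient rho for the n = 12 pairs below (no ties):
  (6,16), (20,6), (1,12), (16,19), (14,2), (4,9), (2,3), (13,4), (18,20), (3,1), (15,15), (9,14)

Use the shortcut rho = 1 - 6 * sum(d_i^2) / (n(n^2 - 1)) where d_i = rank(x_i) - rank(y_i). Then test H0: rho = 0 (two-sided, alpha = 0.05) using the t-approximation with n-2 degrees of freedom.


Step 1: Rank x and y separately (midranks; no ties here).
rank(x): 6->5, 20->12, 1->1, 16->10, 14->8, 4->4, 2->2, 13->7, 18->11, 3->3, 15->9, 9->6
rank(y): 16->10, 6->5, 12->7, 19->11, 2->2, 9->6, 3->3, 4->4, 20->12, 1->1, 15->9, 14->8
Step 2: d_i = R_x(i) - R_y(i); compute d_i^2.
  (5-10)^2=25, (12-5)^2=49, (1-7)^2=36, (10-11)^2=1, (8-2)^2=36, (4-6)^2=4, (2-3)^2=1, (7-4)^2=9, (11-12)^2=1, (3-1)^2=4, (9-9)^2=0, (6-8)^2=4
sum(d^2) = 170.
Step 3: rho = 1 - 6*170 / (12*(12^2 - 1)) = 1 - 1020/1716 = 0.405594.
Step 4: Under H0, t = rho * sqrt((n-2)/(1-rho^2)) = 1.4032 ~ t(10).
Step 5: Two-sided p-value from the t-distribution with 10 df = 0.190836.
Step 6: alpha = 0.05. fail to reject H0.

rho = 0.4056, p = 0.190836, fail to reject H0 at alpha = 0.05.


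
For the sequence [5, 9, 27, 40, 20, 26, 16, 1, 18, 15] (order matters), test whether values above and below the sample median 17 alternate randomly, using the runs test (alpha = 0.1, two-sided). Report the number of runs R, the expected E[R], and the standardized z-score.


Step 1: Compute median = 17; label A = above, B = below.
Labels in order: BBAAAABBAB  (n_A = 5, n_B = 5)
Step 2: Count runs R = 5.
Step 3: Under H0 (random ordering), E[R] = 2*n_A*n_B/(n_A+n_B) + 1 = 2*5*5/10 + 1 = 6.0000.
        Var[R] = 2*n_A*n_B*(2*n_A*n_B - n_A - n_B) / ((n_A+n_B)^2 * (n_A+n_B-1)) = 2000/900 = 2.2222.
        SD[R] = 1.4907.
Step 4: Continuity-corrected z = (R + 0.5 - E[R]) / SD[R] = (5 + 0.5 - 6.0000) / 1.4907 = -0.3354.
Step 5: Two-sided p-value via normal approximation = 2*(1 - Phi(|z|)) = 0.737316.
Step 6: alpha = 0.1. fail to reject H0.

R = 5, z = -0.3354, p = 0.737316, fail to reject H0.


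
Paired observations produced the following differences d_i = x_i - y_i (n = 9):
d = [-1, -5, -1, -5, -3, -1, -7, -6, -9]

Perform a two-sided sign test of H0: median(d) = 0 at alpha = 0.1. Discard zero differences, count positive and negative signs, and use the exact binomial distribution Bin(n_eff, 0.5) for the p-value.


Step 1: Discard zero differences. Original n = 9; n_eff = number of nonzero differences = 9.
Nonzero differences (with sign): -1, -5, -1, -5, -3, -1, -7, -6, -9
Step 2: Count signs: positive = 0, negative = 9.
Step 3: Under H0: P(positive) = 0.5, so the number of positives S ~ Bin(9, 0.5).
Step 4: Two-sided exact p-value = sum of Bin(9,0.5) probabilities at or below the observed probability = 0.003906.
Step 5: alpha = 0.1. reject H0.

n_eff = 9, pos = 0, neg = 9, p = 0.003906, reject H0.


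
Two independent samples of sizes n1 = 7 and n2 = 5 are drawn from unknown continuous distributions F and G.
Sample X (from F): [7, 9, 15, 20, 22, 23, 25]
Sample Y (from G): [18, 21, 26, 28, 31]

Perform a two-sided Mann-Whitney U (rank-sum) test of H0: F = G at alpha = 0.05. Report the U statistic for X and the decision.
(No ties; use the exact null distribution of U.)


Step 1: Combine and sort all 12 observations; assign midranks.
sorted (value, group): (7,X), (9,X), (15,X), (18,Y), (20,X), (21,Y), (22,X), (23,X), (25,X), (26,Y), (28,Y), (31,Y)
ranks: 7->1, 9->2, 15->3, 18->4, 20->5, 21->6, 22->7, 23->8, 25->9, 26->10, 28->11, 31->12
Step 2: Rank sum for X: R1 = 1 + 2 + 3 + 5 + 7 + 8 + 9 = 35.
Step 3: U_X = R1 - n1(n1+1)/2 = 35 - 7*8/2 = 35 - 28 = 7.
       U_Y = n1*n2 - U_X = 35 - 7 = 28.
Step 4: No ties, so the exact null distribution of U (based on enumerating the C(12,7) = 792 equally likely rank assignments) gives the two-sided p-value.
Step 5: p-value = 0.106061; compare to alpha = 0.05. fail to reject H0.

U_X = 7, p = 0.106061, fail to reject H0 at alpha = 0.05.


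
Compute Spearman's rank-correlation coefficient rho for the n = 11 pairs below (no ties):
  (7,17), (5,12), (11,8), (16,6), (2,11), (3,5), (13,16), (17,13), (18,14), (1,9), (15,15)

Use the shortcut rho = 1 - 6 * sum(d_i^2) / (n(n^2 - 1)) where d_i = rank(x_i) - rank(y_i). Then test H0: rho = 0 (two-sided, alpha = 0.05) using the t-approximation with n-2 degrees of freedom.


Step 1: Rank x and y separately (midranks; no ties here).
rank(x): 7->5, 5->4, 11->6, 16->9, 2->2, 3->3, 13->7, 17->10, 18->11, 1->1, 15->8
rank(y): 17->11, 12->6, 8->3, 6->2, 11->5, 5->1, 16->10, 13->7, 14->8, 9->4, 15->9
Step 2: d_i = R_x(i) - R_y(i); compute d_i^2.
  (5-11)^2=36, (4-6)^2=4, (6-3)^2=9, (9-2)^2=49, (2-5)^2=9, (3-1)^2=4, (7-10)^2=9, (10-7)^2=9, (11-8)^2=9, (1-4)^2=9, (8-9)^2=1
sum(d^2) = 148.
Step 3: rho = 1 - 6*148 / (11*(11^2 - 1)) = 1 - 888/1320 = 0.327273.
Step 4: Under H0, t = rho * sqrt((n-2)/(1-rho^2)) = 1.0390 ~ t(9).
Step 5: Two-sided p-value from the t-distribution with 9 df = 0.325895.
Step 6: alpha = 0.05. fail to reject H0.

rho = 0.3273, p = 0.325895, fail to reject H0 at alpha = 0.05.


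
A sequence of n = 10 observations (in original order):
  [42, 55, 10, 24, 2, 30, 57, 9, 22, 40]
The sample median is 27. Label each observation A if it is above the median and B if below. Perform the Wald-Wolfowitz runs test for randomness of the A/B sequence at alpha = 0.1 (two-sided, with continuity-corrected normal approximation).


Step 1: Compute median = 27; label A = above, B = below.
Labels in order: AABBBAABBA  (n_A = 5, n_B = 5)
Step 2: Count runs R = 5.
Step 3: Under H0 (random ordering), E[R] = 2*n_A*n_B/(n_A+n_B) + 1 = 2*5*5/10 + 1 = 6.0000.
        Var[R] = 2*n_A*n_B*(2*n_A*n_B - n_A - n_B) / ((n_A+n_B)^2 * (n_A+n_B-1)) = 2000/900 = 2.2222.
        SD[R] = 1.4907.
Step 4: Continuity-corrected z = (R + 0.5 - E[R]) / SD[R] = (5 + 0.5 - 6.0000) / 1.4907 = -0.3354.
Step 5: Two-sided p-value via normal approximation = 2*(1 - Phi(|z|)) = 0.737316.
Step 6: alpha = 0.1. fail to reject H0.

R = 5, z = -0.3354, p = 0.737316, fail to reject H0.


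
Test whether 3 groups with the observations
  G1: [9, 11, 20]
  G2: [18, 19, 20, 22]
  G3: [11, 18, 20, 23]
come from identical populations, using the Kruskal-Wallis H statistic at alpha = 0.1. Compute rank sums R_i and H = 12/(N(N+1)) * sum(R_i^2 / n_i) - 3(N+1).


Step 1: Combine all N = 11 observations and assign midranks.
sorted (value, group, rank): (9,G1,1), (11,G1,2.5), (11,G3,2.5), (18,G2,4.5), (18,G3,4.5), (19,G2,6), (20,G1,8), (20,G2,8), (20,G3,8), (22,G2,10), (23,G3,11)
Step 2: Sum ranks within each group.
R_1 = 11.5 (n_1 = 3)
R_2 = 28.5 (n_2 = 4)
R_3 = 26 (n_3 = 4)
Step 3: H = 12/(N(N+1)) * sum(R_i^2/n_i) - 3(N+1)
     = 12/(11*12) * (11.5^2/3 + 28.5^2/4 + 26^2/4) - 3*12
     = 0.090909 * 416.146 - 36
     = 1.831439.
Step 4: Ties present; correction factor C = 1 - 36/(11^3 - 11) = 0.972727. Corrected H = 1.831439 / 0.972727 = 1.882788.
Step 5: Under H0, H ~ chi^2(2); p-value = 0.390084.
Step 6: alpha = 0.1. fail to reject H0.

H = 1.8828, df = 2, p = 0.390084, fail to reject H0.


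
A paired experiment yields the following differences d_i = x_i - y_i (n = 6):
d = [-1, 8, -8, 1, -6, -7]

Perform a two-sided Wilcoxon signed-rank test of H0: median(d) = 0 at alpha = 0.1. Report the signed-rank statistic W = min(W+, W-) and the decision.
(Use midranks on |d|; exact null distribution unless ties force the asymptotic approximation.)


Step 1: Drop any zero differences (none here) and take |d_i|.
|d| = [1, 8, 8, 1, 6, 7]
Step 2: Midrank |d_i| (ties get averaged ranks).
ranks: |1|->1.5, |8|->5.5, |8|->5.5, |1|->1.5, |6|->3, |7|->4
Step 3: Attach original signs; sum ranks with positive sign and with negative sign.
W+ = 5.5 + 1.5 = 7
W- = 1.5 + 5.5 + 3 + 4 = 14
(Check: W+ + W- = 21 should equal n(n+1)/2 = 21.)
Step 4: Test statistic W = min(W+, W-) = 7.
Step 5: Ties in |d|, so use the tie-corrected normal approximation.
        E[W] = n(n+1)/4 = 6*7/4 = 10.5.
        Tie groups: |d|=1 (t=2), |d|=8 (t=2); sum(t^3 - t) = 12.
        Var[W] = n(n+1)(2n+1)/24 - sum(t^3-t)/48 = 546/24 - 12/48 = 22.5.
        z = (W - E[W]) / sqrt(Var[W]) = (7 - 10.5) / 4.7434 = -0.7379.
        Two-sided p = 2*Phi(z) = 0.460597.
Step 6: alpha = 0.1. fail to reject H0.

W+ = 7, W- = 14, W = min = 7, p = 0.460597, fail to reject H0.


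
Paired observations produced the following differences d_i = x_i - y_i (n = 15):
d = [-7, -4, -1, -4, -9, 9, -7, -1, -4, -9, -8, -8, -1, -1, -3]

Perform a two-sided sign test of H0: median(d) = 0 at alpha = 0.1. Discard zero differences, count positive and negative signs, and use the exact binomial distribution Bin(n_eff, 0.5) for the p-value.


Step 1: Discard zero differences. Original n = 15; n_eff = number of nonzero differences = 15.
Nonzero differences (with sign): -7, -4, -1, -4, -9, +9, -7, -1, -4, -9, -8, -8, -1, -1, -3
Step 2: Count signs: positive = 1, negative = 14.
Step 3: Under H0: P(positive) = 0.5, so the number of positives S ~ Bin(15, 0.5).
Step 4: Two-sided exact p-value = sum of Bin(15,0.5) probabilities at or below the observed probability = 0.000977.
Step 5: alpha = 0.1. reject H0.

n_eff = 15, pos = 1, neg = 14, p = 0.000977, reject H0.


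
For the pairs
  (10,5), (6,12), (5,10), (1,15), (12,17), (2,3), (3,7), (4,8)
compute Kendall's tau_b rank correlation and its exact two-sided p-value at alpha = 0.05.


Step 1: Enumerate the 28 unordered pairs (i,j) with i<j and classify each by sign(x_j-x_i) * sign(y_j-y_i).
  (1,2):dx=-4,dy=+7->D; (1,3):dx=-5,dy=+5->D; (1,4):dx=-9,dy=+10->D; (1,5):dx=+2,dy=+12->C
  (1,6):dx=-8,dy=-2->C; (1,7):dx=-7,dy=+2->D; (1,8):dx=-6,dy=+3->D; (2,3):dx=-1,dy=-2->C
  (2,4):dx=-5,dy=+3->D; (2,5):dx=+6,dy=+5->C; (2,6):dx=-4,dy=-9->C; (2,7):dx=-3,dy=-5->C
  (2,8):dx=-2,dy=-4->C; (3,4):dx=-4,dy=+5->D; (3,5):dx=+7,dy=+7->C; (3,6):dx=-3,dy=-7->C
  (3,7):dx=-2,dy=-3->C; (3,8):dx=-1,dy=-2->C; (4,5):dx=+11,dy=+2->C; (4,6):dx=+1,dy=-12->D
  (4,7):dx=+2,dy=-8->D; (4,8):dx=+3,dy=-7->D; (5,6):dx=-10,dy=-14->C; (5,7):dx=-9,dy=-10->C
  (5,8):dx=-8,dy=-9->C; (6,7):dx=+1,dy=+4->C; (6,8):dx=+2,dy=+5->C; (7,8):dx=+1,dy=+1->C
Step 2: C = 18, D = 10, total pairs = 28.
Step 3: tau = (C - D)/(n(n-1)/2) = (18 - 10)/28 = 0.285714.
Step 4: Exact two-sided p-value (enumerate n! = 40320 permutations of y under H0): p = 0.398760.
Step 5: alpha = 0.05. fail to reject H0.

tau_b = 0.2857 (C=18, D=10), p = 0.398760, fail to reject H0.


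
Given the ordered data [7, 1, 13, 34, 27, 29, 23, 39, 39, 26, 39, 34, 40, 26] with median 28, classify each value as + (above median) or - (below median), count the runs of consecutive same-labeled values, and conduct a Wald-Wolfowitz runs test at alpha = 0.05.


Step 1: Compute median = 28; label A = above, B = below.
Labels in order: BBBABABAABAAAB  (n_A = 7, n_B = 7)
Step 2: Count runs R = 9.
Step 3: Under H0 (random ordering), E[R] = 2*n_A*n_B/(n_A+n_B) + 1 = 2*7*7/14 + 1 = 8.0000.
        Var[R] = 2*n_A*n_B*(2*n_A*n_B - n_A - n_B) / ((n_A+n_B)^2 * (n_A+n_B-1)) = 8232/2548 = 3.2308.
        SD[R] = 1.7974.
Step 4: Continuity-corrected z = (R - 0.5 - E[R]) / SD[R] = (9 - 0.5 - 8.0000) / 1.7974 = 0.2782.
Step 5: Two-sided p-value via normal approximation = 2*(1 - Phi(|z|)) = 0.780879.
Step 6: alpha = 0.05. fail to reject H0.

R = 9, z = 0.2782, p = 0.780879, fail to reject H0.


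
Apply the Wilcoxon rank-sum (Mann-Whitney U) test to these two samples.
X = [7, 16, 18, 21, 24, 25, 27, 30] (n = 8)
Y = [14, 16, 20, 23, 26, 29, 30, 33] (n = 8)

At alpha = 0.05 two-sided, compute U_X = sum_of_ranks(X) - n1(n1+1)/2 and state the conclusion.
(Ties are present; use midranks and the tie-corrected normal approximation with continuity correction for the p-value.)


Step 1: Combine and sort all 16 observations; assign midranks.
sorted (value, group): (7,X), (14,Y), (16,X), (16,Y), (18,X), (20,Y), (21,X), (23,Y), (24,X), (25,X), (26,Y), (27,X), (29,Y), (30,X), (30,Y), (33,Y)
ranks: 7->1, 14->2, 16->3.5, 16->3.5, 18->5, 20->6, 21->7, 23->8, 24->9, 25->10, 26->11, 27->12, 29->13, 30->14.5, 30->14.5, 33->16
Step 2: Rank sum for X: R1 = 1 + 3.5 + 5 + 7 + 9 + 10 + 12 + 14.5 = 62.
Step 3: U_X = R1 - n1(n1+1)/2 = 62 - 8*9/2 = 62 - 36 = 26.
       U_Y = n1*n2 - U_X = 64 - 26 = 38.
Step 4: Ties are present, so use the tie-corrected normal approximation (with continuity correction) for the p-value.
Step 5: p-value = 0.562949; compare to alpha = 0.05. fail to reject H0.

U_X = 26, p = 0.562949, fail to reject H0 at alpha = 0.05.


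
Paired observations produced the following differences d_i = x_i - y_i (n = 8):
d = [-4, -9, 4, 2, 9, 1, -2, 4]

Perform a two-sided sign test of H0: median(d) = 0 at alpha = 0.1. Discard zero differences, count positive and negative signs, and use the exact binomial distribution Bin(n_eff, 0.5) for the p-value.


Step 1: Discard zero differences. Original n = 8; n_eff = number of nonzero differences = 8.
Nonzero differences (with sign): -4, -9, +4, +2, +9, +1, -2, +4
Step 2: Count signs: positive = 5, negative = 3.
Step 3: Under H0: P(positive) = 0.5, so the number of positives S ~ Bin(8, 0.5).
Step 4: Two-sided exact p-value = sum of Bin(8,0.5) probabilities at or below the observed probability = 0.726562.
Step 5: alpha = 0.1. fail to reject H0.

n_eff = 8, pos = 5, neg = 3, p = 0.726562, fail to reject H0.


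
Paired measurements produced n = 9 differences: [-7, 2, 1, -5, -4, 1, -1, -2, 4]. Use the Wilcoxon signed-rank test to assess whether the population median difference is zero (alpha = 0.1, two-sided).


Step 1: Drop any zero differences (none here) and take |d_i|.
|d| = [7, 2, 1, 5, 4, 1, 1, 2, 4]
Step 2: Midrank |d_i| (ties get averaged ranks).
ranks: |7|->9, |2|->4.5, |1|->2, |5|->8, |4|->6.5, |1|->2, |1|->2, |2|->4.5, |4|->6.5
Step 3: Attach original signs; sum ranks with positive sign and with negative sign.
W+ = 4.5 + 2 + 2 + 6.5 = 15
W- = 9 + 8 + 6.5 + 2 + 4.5 = 30
(Check: W+ + W- = 45 should equal n(n+1)/2 = 45.)
Step 4: Test statistic W = min(W+, W-) = 15.
Step 5: Ties in |d|, so use the tie-corrected normal approximation.
        E[W] = n(n+1)/4 = 9*10/4 = 22.5.
        Tie groups: |d|=1 (t=3), |d|=2 (t=2), |d|=4 (t=2); sum(t^3 - t) = 36.
        Var[W] = n(n+1)(2n+1)/24 - sum(t^3-t)/48 = 1710/24 - 36/48 = 70.5.
        z = (W - E[W]) / sqrt(Var[W]) = (15 - 22.5) / 8.3964 = -0.8932.
        Two-sided p = 2*Phi(z) = 0.371730.
Step 6: alpha = 0.1. fail to reject H0.

W+ = 15, W- = 30, W = min = 15, p = 0.371730, fail to reject H0.


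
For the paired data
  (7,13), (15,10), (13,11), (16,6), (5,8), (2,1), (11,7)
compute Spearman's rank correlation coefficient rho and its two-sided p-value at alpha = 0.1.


Step 1: Rank x and y separately (midranks; no ties here).
rank(x): 7->3, 15->6, 13->5, 16->7, 5->2, 2->1, 11->4
rank(y): 13->7, 10->5, 11->6, 6->2, 8->4, 1->1, 7->3
Step 2: d_i = R_x(i) - R_y(i); compute d_i^2.
  (3-7)^2=16, (6-5)^2=1, (5-6)^2=1, (7-2)^2=25, (2-4)^2=4, (1-1)^2=0, (4-3)^2=1
sum(d^2) = 48.
Step 3: rho = 1 - 6*48 / (7*(7^2 - 1)) = 1 - 288/336 = 0.142857.
Step 4: Under H0, t = rho * sqrt((n-2)/(1-rho^2)) = 0.3227 ~ t(5).
Step 5: Two-sided p-value from the t-distribution with 5 df = 0.759945.
Step 6: alpha = 0.1. fail to reject H0.

rho = 0.1429, p = 0.759945, fail to reject H0 at alpha = 0.1.


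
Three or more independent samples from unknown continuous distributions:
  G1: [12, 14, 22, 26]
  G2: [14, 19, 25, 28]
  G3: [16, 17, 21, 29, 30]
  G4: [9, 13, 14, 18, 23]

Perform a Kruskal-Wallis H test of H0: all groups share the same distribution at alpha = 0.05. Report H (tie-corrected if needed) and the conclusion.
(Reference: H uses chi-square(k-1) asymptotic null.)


Step 1: Combine all N = 18 observations and assign midranks.
sorted (value, group, rank): (9,G4,1), (12,G1,2), (13,G4,3), (14,G1,5), (14,G2,5), (14,G4,5), (16,G3,7), (17,G3,8), (18,G4,9), (19,G2,10), (21,G3,11), (22,G1,12), (23,G4,13), (25,G2,14), (26,G1,15), (28,G2,16), (29,G3,17), (30,G3,18)
Step 2: Sum ranks within each group.
R_1 = 34 (n_1 = 4)
R_2 = 45 (n_2 = 4)
R_3 = 61 (n_3 = 5)
R_4 = 31 (n_4 = 5)
Step 3: H = 12/(N(N+1)) * sum(R_i^2/n_i) - 3(N+1)
     = 12/(18*19) * (34^2/4 + 45^2/4 + 61^2/5 + 31^2/5) - 3*19
     = 0.035088 * 1731.65 - 57
     = 3.759649.
Step 4: Ties present; correction factor C = 1 - 24/(18^3 - 18) = 0.995872. Corrected H = 3.759649 / 0.995872 = 3.775233.
Step 5: Under H0, H ~ chi^2(3); p-value = 0.286780.
Step 6: alpha = 0.05. fail to reject H0.

H = 3.7752, df = 3, p = 0.286780, fail to reject H0.


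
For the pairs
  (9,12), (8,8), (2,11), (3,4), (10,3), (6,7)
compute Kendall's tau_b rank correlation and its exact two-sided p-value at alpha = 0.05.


Step 1: Enumerate the 15 unordered pairs (i,j) with i<j and classify each by sign(x_j-x_i) * sign(y_j-y_i).
  (1,2):dx=-1,dy=-4->C; (1,3):dx=-7,dy=-1->C; (1,4):dx=-6,dy=-8->C; (1,5):dx=+1,dy=-9->D
  (1,6):dx=-3,dy=-5->C; (2,3):dx=-6,dy=+3->D; (2,4):dx=-5,dy=-4->C; (2,5):dx=+2,dy=-5->D
  (2,6):dx=-2,dy=-1->C; (3,4):dx=+1,dy=-7->D; (3,5):dx=+8,dy=-8->D; (3,6):dx=+4,dy=-4->D
  (4,5):dx=+7,dy=-1->D; (4,6):dx=+3,dy=+3->C; (5,6):dx=-4,dy=+4->D
Step 2: C = 7, D = 8, total pairs = 15.
Step 3: tau = (C - D)/(n(n-1)/2) = (7 - 8)/15 = -0.066667.
Step 4: Exact two-sided p-value (enumerate n! = 720 permutations of y under H0): p = 1.000000.
Step 5: alpha = 0.05. fail to reject H0.

tau_b = -0.0667 (C=7, D=8), p = 1.000000, fail to reject H0.


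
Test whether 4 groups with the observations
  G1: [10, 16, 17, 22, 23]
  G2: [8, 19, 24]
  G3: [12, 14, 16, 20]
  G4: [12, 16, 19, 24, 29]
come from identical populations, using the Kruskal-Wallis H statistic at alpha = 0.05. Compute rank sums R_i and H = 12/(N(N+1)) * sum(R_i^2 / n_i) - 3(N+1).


Step 1: Combine all N = 17 observations and assign midranks.
sorted (value, group, rank): (8,G2,1), (10,G1,2), (12,G3,3.5), (12,G4,3.5), (14,G3,5), (16,G1,7), (16,G3,7), (16,G4,7), (17,G1,9), (19,G2,10.5), (19,G4,10.5), (20,G3,12), (22,G1,13), (23,G1,14), (24,G2,15.5), (24,G4,15.5), (29,G4,17)
Step 2: Sum ranks within each group.
R_1 = 45 (n_1 = 5)
R_2 = 27 (n_2 = 3)
R_3 = 27.5 (n_3 = 4)
R_4 = 53.5 (n_4 = 5)
Step 3: H = 12/(N(N+1)) * sum(R_i^2/n_i) - 3(N+1)
     = 12/(17*18) * (45^2/5 + 27^2/3 + 27.5^2/4 + 53.5^2/5) - 3*18
     = 0.039216 * 1409.51 - 54
     = 1.275000.
Step 4: Ties present; correction factor C = 1 - 42/(17^3 - 17) = 0.991422. Corrected H = 1.275000 / 0.991422 = 1.286032.
Step 5: Under H0, H ~ chi^2(3); p-value = 0.732453.
Step 6: alpha = 0.05. fail to reject H0.

H = 1.2860, df = 3, p = 0.732453, fail to reject H0.


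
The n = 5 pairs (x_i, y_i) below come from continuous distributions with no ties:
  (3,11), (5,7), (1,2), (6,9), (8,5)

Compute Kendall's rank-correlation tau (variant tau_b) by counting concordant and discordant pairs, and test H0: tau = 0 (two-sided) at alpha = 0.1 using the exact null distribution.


Step 1: Enumerate the 10 unordered pairs (i,j) with i<j and classify each by sign(x_j-x_i) * sign(y_j-y_i).
  (1,2):dx=+2,dy=-4->D; (1,3):dx=-2,dy=-9->C; (1,4):dx=+3,dy=-2->D; (1,5):dx=+5,dy=-6->D
  (2,3):dx=-4,dy=-5->C; (2,4):dx=+1,dy=+2->C; (2,5):dx=+3,dy=-2->D; (3,4):dx=+5,dy=+7->C
  (3,5):dx=+7,dy=+3->C; (4,5):dx=+2,dy=-4->D
Step 2: C = 5, D = 5, total pairs = 10.
Step 3: tau = (C - D)/(n(n-1)/2) = (5 - 5)/10 = 0.000000.
Step 4: Exact two-sided p-value (enumerate n! = 120 permutations of y under H0): p = 1.000000.
Step 5: alpha = 0.1. fail to reject H0.

tau_b = 0.0000 (C=5, D=5), p = 1.000000, fail to reject H0.


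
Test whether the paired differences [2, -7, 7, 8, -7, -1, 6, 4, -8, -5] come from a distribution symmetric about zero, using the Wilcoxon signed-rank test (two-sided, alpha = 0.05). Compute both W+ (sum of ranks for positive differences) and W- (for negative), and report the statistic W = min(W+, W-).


Step 1: Drop any zero differences (none here) and take |d_i|.
|d| = [2, 7, 7, 8, 7, 1, 6, 4, 8, 5]
Step 2: Midrank |d_i| (ties get averaged ranks).
ranks: |2|->2, |7|->7, |7|->7, |8|->9.5, |7|->7, |1|->1, |6|->5, |4|->3, |8|->9.5, |5|->4
Step 3: Attach original signs; sum ranks with positive sign and with negative sign.
W+ = 2 + 7 + 9.5 + 5 + 3 = 26.5
W- = 7 + 7 + 1 + 9.5 + 4 = 28.5
(Check: W+ + W- = 55 should equal n(n+1)/2 = 55.)
Step 4: Test statistic W = min(W+, W-) = 26.5.
Step 5: Ties in |d|, so use the tie-corrected normal approximation.
        E[W] = n(n+1)/4 = 10*11/4 = 27.5.
        Tie groups: |d|=7 (t=3), |d|=8 (t=2); sum(t^3 - t) = 30.
        Var[W] = n(n+1)(2n+1)/24 - sum(t^3-t)/48 = 2310/24 - 30/48 = 95.625.
        z = (W - E[W]) / sqrt(Var[W]) = (26.5 - 27.5) / 9.7788 = -0.1023.
        Two-sided p = 2*Phi(z) = 0.918549.
Step 6: alpha = 0.05. fail to reject H0.

W+ = 26.5, W- = 28.5, W = min = 26.5, p = 0.918549, fail to reject H0.


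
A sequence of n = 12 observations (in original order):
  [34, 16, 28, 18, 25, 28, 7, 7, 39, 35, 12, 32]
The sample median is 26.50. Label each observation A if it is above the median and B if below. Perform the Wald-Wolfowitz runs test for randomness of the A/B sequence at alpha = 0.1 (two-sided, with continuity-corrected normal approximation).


Step 1: Compute median = 26.50; label A = above, B = below.
Labels in order: ABABBABBAABA  (n_A = 6, n_B = 6)
Step 2: Count runs R = 9.
Step 3: Under H0 (random ordering), E[R] = 2*n_A*n_B/(n_A+n_B) + 1 = 2*6*6/12 + 1 = 7.0000.
        Var[R] = 2*n_A*n_B*(2*n_A*n_B - n_A - n_B) / ((n_A+n_B)^2 * (n_A+n_B-1)) = 4320/1584 = 2.7273.
        SD[R] = 1.6514.
Step 4: Continuity-corrected z = (R - 0.5 - E[R]) / SD[R] = (9 - 0.5 - 7.0000) / 1.6514 = 0.9083.
Step 5: Two-sided p-value via normal approximation = 2*(1 - Phi(|z|)) = 0.363722.
Step 6: alpha = 0.1. fail to reject H0.

R = 9, z = 0.9083, p = 0.363722, fail to reject H0.


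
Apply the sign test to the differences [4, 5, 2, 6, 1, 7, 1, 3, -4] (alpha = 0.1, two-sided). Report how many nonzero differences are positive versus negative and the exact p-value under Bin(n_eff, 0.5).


Step 1: Discard zero differences. Original n = 9; n_eff = number of nonzero differences = 9.
Nonzero differences (with sign): +4, +5, +2, +6, +1, +7, +1, +3, -4
Step 2: Count signs: positive = 8, negative = 1.
Step 3: Under H0: P(positive) = 0.5, so the number of positives S ~ Bin(9, 0.5).
Step 4: Two-sided exact p-value = sum of Bin(9,0.5) probabilities at or below the observed probability = 0.039062.
Step 5: alpha = 0.1. reject H0.

n_eff = 9, pos = 8, neg = 1, p = 0.039062, reject H0.


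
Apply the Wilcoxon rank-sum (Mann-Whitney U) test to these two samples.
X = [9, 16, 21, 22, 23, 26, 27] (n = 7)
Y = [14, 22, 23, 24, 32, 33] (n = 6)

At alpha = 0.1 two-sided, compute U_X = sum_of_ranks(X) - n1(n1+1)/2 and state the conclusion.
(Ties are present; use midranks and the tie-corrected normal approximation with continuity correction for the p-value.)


Step 1: Combine and sort all 13 observations; assign midranks.
sorted (value, group): (9,X), (14,Y), (16,X), (21,X), (22,X), (22,Y), (23,X), (23,Y), (24,Y), (26,X), (27,X), (32,Y), (33,Y)
ranks: 9->1, 14->2, 16->3, 21->4, 22->5.5, 22->5.5, 23->7.5, 23->7.5, 24->9, 26->10, 27->11, 32->12, 33->13
Step 2: Rank sum for X: R1 = 1 + 3 + 4 + 5.5 + 7.5 + 10 + 11 = 42.
Step 3: U_X = R1 - n1(n1+1)/2 = 42 - 7*8/2 = 42 - 28 = 14.
       U_Y = n1*n2 - U_X = 42 - 14 = 28.
Step 4: Ties are present, so use the tie-corrected normal approximation (with continuity correction) for the p-value.
Step 5: p-value = 0.351785; compare to alpha = 0.1. fail to reject H0.

U_X = 14, p = 0.351785, fail to reject H0 at alpha = 0.1.


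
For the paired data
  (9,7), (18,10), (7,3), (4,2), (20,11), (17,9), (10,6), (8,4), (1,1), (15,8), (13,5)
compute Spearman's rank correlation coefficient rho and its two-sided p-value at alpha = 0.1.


Step 1: Rank x and y separately (midranks; no ties here).
rank(x): 9->5, 18->10, 7->3, 4->2, 20->11, 17->9, 10->6, 8->4, 1->1, 15->8, 13->7
rank(y): 7->7, 10->10, 3->3, 2->2, 11->11, 9->9, 6->6, 4->4, 1->1, 8->8, 5->5
Step 2: d_i = R_x(i) - R_y(i); compute d_i^2.
  (5-7)^2=4, (10-10)^2=0, (3-3)^2=0, (2-2)^2=0, (11-11)^2=0, (9-9)^2=0, (6-6)^2=0, (4-4)^2=0, (1-1)^2=0, (8-8)^2=0, (7-5)^2=4
sum(d^2) = 8.
Step 3: rho = 1 - 6*8 / (11*(11^2 - 1)) = 1 - 48/1320 = 0.963636.
Step 4: Under H0, t = rho * sqrt((n-2)/(1-rho^2)) = 10.8186 ~ t(9).
Step 5: Two-sided p-value from the t-distribution with 9 df = 0.000002.
Step 6: alpha = 0.1. reject H0.

rho = 0.9636, p = 0.000002, reject H0 at alpha = 0.1.


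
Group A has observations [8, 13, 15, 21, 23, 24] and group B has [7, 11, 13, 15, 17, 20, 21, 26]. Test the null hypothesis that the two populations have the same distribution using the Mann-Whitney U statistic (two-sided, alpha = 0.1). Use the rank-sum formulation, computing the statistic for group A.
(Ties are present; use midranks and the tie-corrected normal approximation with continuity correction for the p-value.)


Step 1: Combine and sort all 14 observations; assign midranks.
sorted (value, group): (7,Y), (8,X), (11,Y), (13,X), (13,Y), (15,X), (15,Y), (17,Y), (20,Y), (21,X), (21,Y), (23,X), (24,X), (26,Y)
ranks: 7->1, 8->2, 11->3, 13->4.5, 13->4.5, 15->6.5, 15->6.5, 17->8, 20->9, 21->10.5, 21->10.5, 23->12, 24->13, 26->14
Step 2: Rank sum for X: R1 = 2 + 4.5 + 6.5 + 10.5 + 12 + 13 = 48.5.
Step 3: U_X = R1 - n1(n1+1)/2 = 48.5 - 6*7/2 = 48.5 - 21 = 27.5.
       U_Y = n1*n2 - U_X = 48 - 27.5 = 20.5.
Step 4: Ties are present, so use the tie-corrected normal approximation (with continuity correction) for the p-value.
Step 5: p-value = 0.697586; compare to alpha = 0.1. fail to reject H0.

U_X = 27.5, p = 0.697586, fail to reject H0 at alpha = 0.1.


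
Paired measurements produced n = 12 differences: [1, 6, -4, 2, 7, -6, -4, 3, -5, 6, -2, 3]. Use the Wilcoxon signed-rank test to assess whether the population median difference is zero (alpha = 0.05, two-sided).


Step 1: Drop any zero differences (none here) and take |d_i|.
|d| = [1, 6, 4, 2, 7, 6, 4, 3, 5, 6, 2, 3]
Step 2: Midrank |d_i| (ties get averaged ranks).
ranks: |1|->1, |6|->10, |4|->6.5, |2|->2.5, |7|->12, |6|->10, |4|->6.5, |3|->4.5, |5|->8, |6|->10, |2|->2.5, |3|->4.5
Step 3: Attach original signs; sum ranks with positive sign and with negative sign.
W+ = 1 + 10 + 2.5 + 12 + 4.5 + 10 + 4.5 = 44.5
W- = 6.5 + 10 + 6.5 + 8 + 2.5 = 33.5
(Check: W+ + W- = 78 should equal n(n+1)/2 = 78.)
Step 4: Test statistic W = min(W+, W-) = 33.5.
Step 5: Ties in |d|, so use the tie-corrected normal approximation.
        E[W] = n(n+1)/4 = 12*13/4 = 39.
        Tie groups: |d|=2 (t=2), |d|=3 (t=2), |d|=4 (t=2), |d|=6 (t=3); sum(t^3 - t) = 42.
        Var[W] = n(n+1)(2n+1)/24 - sum(t^3-t)/48 = 3900/24 - 42/48 = 161.625.
        z = (W - E[W]) / sqrt(Var[W]) = (33.5 - 39) / 12.7132 = -0.4326.
        Two-sided p = 2*Phi(z) = 0.665290.
Step 6: alpha = 0.05. fail to reject H0.

W+ = 44.5, W- = 33.5, W = min = 33.5, p = 0.665290, fail to reject H0.


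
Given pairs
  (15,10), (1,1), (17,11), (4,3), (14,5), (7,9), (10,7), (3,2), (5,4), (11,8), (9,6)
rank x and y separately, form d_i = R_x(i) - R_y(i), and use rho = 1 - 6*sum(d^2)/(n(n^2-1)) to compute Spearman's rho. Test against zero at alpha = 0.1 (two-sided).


Step 1: Rank x and y separately (midranks; no ties here).
rank(x): 15->10, 1->1, 17->11, 4->3, 14->9, 7->5, 10->7, 3->2, 5->4, 11->8, 9->6
rank(y): 10->10, 1->1, 11->11, 3->3, 5->5, 9->9, 7->7, 2->2, 4->4, 8->8, 6->6
Step 2: d_i = R_x(i) - R_y(i); compute d_i^2.
  (10-10)^2=0, (1-1)^2=0, (11-11)^2=0, (3-3)^2=0, (9-5)^2=16, (5-9)^2=16, (7-7)^2=0, (2-2)^2=0, (4-4)^2=0, (8-8)^2=0, (6-6)^2=0
sum(d^2) = 32.
Step 3: rho = 1 - 6*32 / (11*(11^2 - 1)) = 1 - 192/1320 = 0.854545.
Step 4: Under H0, t = rho * sqrt((n-2)/(1-rho^2)) = 4.9360 ~ t(9).
Step 5: Two-sided p-value from the t-distribution with 9 df = 0.000807.
Step 6: alpha = 0.1. reject H0.

rho = 0.8545, p = 0.000807, reject H0 at alpha = 0.1.


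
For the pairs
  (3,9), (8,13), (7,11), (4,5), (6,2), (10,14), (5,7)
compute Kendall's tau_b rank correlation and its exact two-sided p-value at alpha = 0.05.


Step 1: Enumerate the 21 unordered pairs (i,j) with i<j and classify each by sign(x_j-x_i) * sign(y_j-y_i).
  (1,2):dx=+5,dy=+4->C; (1,3):dx=+4,dy=+2->C; (1,4):dx=+1,dy=-4->D; (1,5):dx=+3,dy=-7->D
  (1,6):dx=+7,dy=+5->C; (1,7):dx=+2,dy=-2->D; (2,3):dx=-1,dy=-2->C; (2,4):dx=-4,dy=-8->C
  (2,5):dx=-2,dy=-11->C; (2,6):dx=+2,dy=+1->C; (2,7):dx=-3,dy=-6->C; (3,4):dx=-3,dy=-6->C
  (3,5):dx=-1,dy=-9->C; (3,6):dx=+3,dy=+3->C; (3,7):dx=-2,dy=-4->C; (4,5):dx=+2,dy=-3->D
  (4,6):dx=+6,dy=+9->C; (4,7):dx=+1,dy=+2->C; (5,6):dx=+4,dy=+12->C; (5,7):dx=-1,dy=+5->D
  (6,7):dx=-5,dy=-7->C
Step 2: C = 16, D = 5, total pairs = 21.
Step 3: tau = (C - D)/(n(n-1)/2) = (16 - 5)/21 = 0.523810.
Step 4: Exact two-sided p-value (enumerate n! = 5040 permutations of y under H0): p = 0.136111.
Step 5: alpha = 0.05. fail to reject H0.

tau_b = 0.5238 (C=16, D=5), p = 0.136111, fail to reject H0.


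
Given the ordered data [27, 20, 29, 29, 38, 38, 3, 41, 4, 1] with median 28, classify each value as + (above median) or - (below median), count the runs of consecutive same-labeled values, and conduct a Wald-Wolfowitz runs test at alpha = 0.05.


Step 1: Compute median = 28; label A = above, B = below.
Labels in order: BBAAAABABB  (n_A = 5, n_B = 5)
Step 2: Count runs R = 5.
Step 3: Under H0 (random ordering), E[R] = 2*n_A*n_B/(n_A+n_B) + 1 = 2*5*5/10 + 1 = 6.0000.
        Var[R] = 2*n_A*n_B*(2*n_A*n_B - n_A - n_B) / ((n_A+n_B)^2 * (n_A+n_B-1)) = 2000/900 = 2.2222.
        SD[R] = 1.4907.
Step 4: Continuity-corrected z = (R + 0.5 - E[R]) / SD[R] = (5 + 0.5 - 6.0000) / 1.4907 = -0.3354.
Step 5: Two-sided p-value via normal approximation = 2*(1 - Phi(|z|)) = 0.737316.
Step 6: alpha = 0.05. fail to reject H0.

R = 5, z = -0.3354, p = 0.737316, fail to reject H0.


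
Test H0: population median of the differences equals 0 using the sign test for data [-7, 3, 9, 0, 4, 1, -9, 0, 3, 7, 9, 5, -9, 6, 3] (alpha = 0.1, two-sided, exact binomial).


Step 1: Discard zero differences. Original n = 15; n_eff = number of nonzero differences = 13.
Nonzero differences (with sign): -7, +3, +9, +4, +1, -9, +3, +7, +9, +5, -9, +6, +3
Step 2: Count signs: positive = 10, negative = 3.
Step 3: Under H0: P(positive) = 0.5, so the number of positives S ~ Bin(13, 0.5).
Step 4: Two-sided exact p-value = sum of Bin(13,0.5) probabilities at or below the observed probability = 0.092285.
Step 5: alpha = 0.1. reject H0.

n_eff = 13, pos = 10, neg = 3, p = 0.092285, reject H0.


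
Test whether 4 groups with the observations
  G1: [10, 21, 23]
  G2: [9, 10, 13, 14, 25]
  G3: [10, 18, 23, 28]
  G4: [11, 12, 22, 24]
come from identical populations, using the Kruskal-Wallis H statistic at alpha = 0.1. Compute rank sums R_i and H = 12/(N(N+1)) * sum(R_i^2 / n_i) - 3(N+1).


Step 1: Combine all N = 16 observations and assign midranks.
sorted (value, group, rank): (9,G2,1), (10,G1,3), (10,G2,3), (10,G3,3), (11,G4,5), (12,G4,6), (13,G2,7), (14,G2,8), (18,G3,9), (21,G1,10), (22,G4,11), (23,G1,12.5), (23,G3,12.5), (24,G4,14), (25,G2,15), (28,G3,16)
Step 2: Sum ranks within each group.
R_1 = 25.5 (n_1 = 3)
R_2 = 34 (n_2 = 5)
R_3 = 40.5 (n_3 = 4)
R_4 = 36 (n_4 = 4)
Step 3: H = 12/(N(N+1)) * sum(R_i^2/n_i) - 3(N+1)
     = 12/(16*17) * (25.5^2/3 + 34^2/5 + 40.5^2/4 + 36^2/4) - 3*17
     = 0.044118 * 1182.01 - 51
     = 1.147610.
Step 4: Ties present; correction factor C = 1 - 30/(16^3 - 16) = 0.992647. Corrected H = 1.147610 / 0.992647 = 1.156111.
Step 5: Under H0, H ~ chi^2(3); p-value = 0.763549.
Step 6: alpha = 0.1. fail to reject H0.

H = 1.1561, df = 3, p = 0.763549, fail to reject H0.


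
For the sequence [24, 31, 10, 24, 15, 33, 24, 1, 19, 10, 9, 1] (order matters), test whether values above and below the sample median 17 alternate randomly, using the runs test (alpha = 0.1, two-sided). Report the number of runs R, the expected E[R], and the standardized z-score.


Step 1: Compute median = 17; label A = above, B = below.
Labels in order: AABABAABABBB  (n_A = 6, n_B = 6)
Step 2: Count runs R = 8.
Step 3: Under H0 (random ordering), E[R] = 2*n_A*n_B/(n_A+n_B) + 1 = 2*6*6/12 + 1 = 7.0000.
        Var[R] = 2*n_A*n_B*(2*n_A*n_B - n_A - n_B) / ((n_A+n_B)^2 * (n_A+n_B-1)) = 4320/1584 = 2.7273.
        SD[R] = 1.6514.
Step 4: Continuity-corrected z = (R - 0.5 - E[R]) / SD[R] = (8 - 0.5 - 7.0000) / 1.6514 = 0.3028.
Step 5: Two-sided p-value via normal approximation = 2*(1 - Phi(|z|)) = 0.762069.
Step 6: alpha = 0.1. fail to reject H0.

R = 8, z = 0.3028, p = 0.762069, fail to reject H0.


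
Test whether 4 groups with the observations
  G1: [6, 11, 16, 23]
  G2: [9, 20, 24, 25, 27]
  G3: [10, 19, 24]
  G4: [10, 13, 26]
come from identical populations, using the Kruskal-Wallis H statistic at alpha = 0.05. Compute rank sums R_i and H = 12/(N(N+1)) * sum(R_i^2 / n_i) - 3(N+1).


Step 1: Combine all N = 15 observations and assign midranks.
sorted (value, group, rank): (6,G1,1), (9,G2,2), (10,G3,3.5), (10,G4,3.5), (11,G1,5), (13,G4,6), (16,G1,7), (19,G3,8), (20,G2,9), (23,G1,10), (24,G2,11.5), (24,G3,11.5), (25,G2,13), (26,G4,14), (27,G2,15)
Step 2: Sum ranks within each group.
R_1 = 23 (n_1 = 4)
R_2 = 50.5 (n_2 = 5)
R_3 = 23 (n_3 = 3)
R_4 = 23.5 (n_4 = 3)
Step 3: H = 12/(N(N+1)) * sum(R_i^2/n_i) - 3(N+1)
     = 12/(15*16) * (23^2/4 + 50.5^2/5 + 23^2/3 + 23.5^2/3) - 3*16
     = 0.050000 * 1002.72 - 48
     = 2.135833.
Step 4: Ties present; correction factor C = 1 - 12/(15^3 - 15) = 0.996429. Corrected H = 2.135833 / 0.996429 = 2.143489.
Step 5: Under H0, H ~ chi^2(3); p-value = 0.543165.
Step 6: alpha = 0.05. fail to reject H0.

H = 2.1435, df = 3, p = 0.543165, fail to reject H0.


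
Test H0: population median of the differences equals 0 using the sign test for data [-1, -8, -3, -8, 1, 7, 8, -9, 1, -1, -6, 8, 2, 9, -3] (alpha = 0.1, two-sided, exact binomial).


Step 1: Discard zero differences. Original n = 15; n_eff = number of nonzero differences = 15.
Nonzero differences (with sign): -1, -8, -3, -8, +1, +7, +8, -9, +1, -1, -6, +8, +2, +9, -3
Step 2: Count signs: positive = 7, negative = 8.
Step 3: Under H0: P(positive) = 0.5, so the number of positives S ~ Bin(15, 0.5).
Step 4: Two-sided exact p-value = sum of Bin(15,0.5) probabilities at or below the observed probability = 1.000000.
Step 5: alpha = 0.1. fail to reject H0.

n_eff = 15, pos = 7, neg = 8, p = 1.000000, fail to reject H0.


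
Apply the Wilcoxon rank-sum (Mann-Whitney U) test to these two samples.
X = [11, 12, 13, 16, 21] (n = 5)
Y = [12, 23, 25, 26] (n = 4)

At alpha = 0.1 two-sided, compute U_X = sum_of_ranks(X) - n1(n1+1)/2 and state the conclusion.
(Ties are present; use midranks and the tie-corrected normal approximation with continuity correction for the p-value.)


Step 1: Combine and sort all 9 observations; assign midranks.
sorted (value, group): (11,X), (12,X), (12,Y), (13,X), (16,X), (21,X), (23,Y), (25,Y), (26,Y)
ranks: 11->1, 12->2.5, 12->2.5, 13->4, 16->5, 21->6, 23->7, 25->8, 26->9
Step 2: Rank sum for X: R1 = 1 + 2.5 + 4 + 5 + 6 = 18.5.
Step 3: U_X = R1 - n1(n1+1)/2 = 18.5 - 5*6/2 = 18.5 - 15 = 3.5.
       U_Y = n1*n2 - U_X = 20 - 3.5 = 16.5.
Step 4: Ties are present, so use the tie-corrected normal approximation (with continuity correction) for the p-value.
Step 5: p-value = 0.139983; compare to alpha = 0.1. fail to reject H0.

U_X = 3.5, p = 0.139983, fail to reject H0 at alpha = 0.1.


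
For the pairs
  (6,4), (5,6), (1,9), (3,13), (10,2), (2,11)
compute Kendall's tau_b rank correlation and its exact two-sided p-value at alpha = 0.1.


Step 1: Enumerate the 15 unordered pairs (i,j) with i<j and classify each by sign(x_j-x_i) * sign(y_j-y_i).
  (1,2):dx=-1,dy=+2->D; (1,3):dx=-5,dy=+5->D; (1,4):dx=-3,dy=+9->D; (1,5):dx=+4,dy=-2->D
  (1,6):dx=-4,dy=+7->D; (2,3):dx=-4,dy=+3->D; (2,4):dx=-2,dy=+7->D; (2,5):dx=+5,dy=-4->D
  (2,6):dx=-3,dy=+5->D; (3,4):dx=+2,dy=+4->C; (3,5):dx=+9,dy=-7->D; (3,6):dx=+1,dy=+2->C
  (4,5):dx=+7,dy=-11->D; (4,6):dx=-1,dy=-2->C; (5,6):dx=-8,dy=+9->D
Step 2: C = 3, D = 12, total pairs = 15.
Step 3: tau = (C - D)/(n(n-1)/2) = (3 - 12)/15 = -0.600000.
Step 4: Exact two-sided p-value (enumerate n! = 720 permutations of y under H0): p = 0.136111.
Step 5: alpha = 0.1. fail to reject H0.

tau_b = -0.6000 (C=3, D=12), p = 0.136111, fail to reject H0.


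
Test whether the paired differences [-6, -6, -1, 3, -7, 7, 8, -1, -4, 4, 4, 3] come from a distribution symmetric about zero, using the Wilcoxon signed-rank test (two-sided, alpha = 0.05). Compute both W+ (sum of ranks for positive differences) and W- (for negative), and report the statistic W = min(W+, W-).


Step 1: Drop any zero differences (none here) and take |d_i|.
|d| = [6, 6, 1, 3, 7, 7, 8, 1, 4, 4, 4, 3]
Step 2: Midrank |d_i| (ties get averaged ranks).
ranks: |6|->8.5, |6|->8.5, |1|->1.5, |3|->3.5, |7|->10.5, |7|->10.5, |8|->12, |1|->1.5, |4|->6, |4|->6, |4|->6, |3|->3.5
Step 3: Attach original signs; sum ranks with positive sign and with negative sign.
W+ = 3.5 + 10.5 + 12 + 6 + 6 + 3.5 = 41.5
W- = 8.5 + 8.5 + 1.5 + 10.5 + 1.5 + 6 = 36.5
(Check: W+ + W- = 78 should equal n(n+1)/2 = 78.)
Step 4: Test statistic W = min(W+, W-) = 36.5.
Step 5: Ties in |d|, so use the tie-corrected normal approximation.
        E[W] = n(n+1)/4 = 12*13/4 = 39.
        Tie groups: |d|=1 (t=2), |d|=3 (t=2), |d|=4 (t=3), |d|=6 (t=2), |d|=7 (t=2); sum(t^3 - t) = 48.
        Var[W] = n(n+1)(2n+1)/24 - sum(t^3-t)/48 = 3900/24 - 48/48 = 161.5.
        z = (W - E[W]) / sqrt(Var[W]) = (36.5 - 39) / 12.7083 = -0.1967.
        Two-sided p = 2*Phi(z) = 0.844045.
Step 6: alpha = 0.05. fail to reject H0.

W+ = 41.5, W- = 36.5, W = min = 36.5, p = 0.844045, fail to reject H0.
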